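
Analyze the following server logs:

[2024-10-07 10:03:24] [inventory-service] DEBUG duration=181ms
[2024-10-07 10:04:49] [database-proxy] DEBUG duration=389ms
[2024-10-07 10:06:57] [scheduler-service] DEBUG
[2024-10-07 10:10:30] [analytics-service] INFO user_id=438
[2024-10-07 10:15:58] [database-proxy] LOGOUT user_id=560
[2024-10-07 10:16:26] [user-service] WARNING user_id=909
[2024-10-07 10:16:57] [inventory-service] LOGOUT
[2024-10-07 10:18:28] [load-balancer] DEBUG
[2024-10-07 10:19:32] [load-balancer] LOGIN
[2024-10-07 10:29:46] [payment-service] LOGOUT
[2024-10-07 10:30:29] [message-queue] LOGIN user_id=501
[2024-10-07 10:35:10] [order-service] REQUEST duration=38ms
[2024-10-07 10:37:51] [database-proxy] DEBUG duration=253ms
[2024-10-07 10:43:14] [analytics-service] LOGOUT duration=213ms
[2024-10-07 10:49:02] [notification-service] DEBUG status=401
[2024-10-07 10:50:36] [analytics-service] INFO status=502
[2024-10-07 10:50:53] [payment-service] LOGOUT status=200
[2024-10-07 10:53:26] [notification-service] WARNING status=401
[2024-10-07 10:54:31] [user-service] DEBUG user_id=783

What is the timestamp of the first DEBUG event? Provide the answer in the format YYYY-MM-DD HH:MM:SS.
2024-10-07 10:03:24

To find the first event:

1. Filter for all DEBUG events
2. Sort by timestamp
3. Select the first one
4. Timestamp: 2024-10-07 10:03:24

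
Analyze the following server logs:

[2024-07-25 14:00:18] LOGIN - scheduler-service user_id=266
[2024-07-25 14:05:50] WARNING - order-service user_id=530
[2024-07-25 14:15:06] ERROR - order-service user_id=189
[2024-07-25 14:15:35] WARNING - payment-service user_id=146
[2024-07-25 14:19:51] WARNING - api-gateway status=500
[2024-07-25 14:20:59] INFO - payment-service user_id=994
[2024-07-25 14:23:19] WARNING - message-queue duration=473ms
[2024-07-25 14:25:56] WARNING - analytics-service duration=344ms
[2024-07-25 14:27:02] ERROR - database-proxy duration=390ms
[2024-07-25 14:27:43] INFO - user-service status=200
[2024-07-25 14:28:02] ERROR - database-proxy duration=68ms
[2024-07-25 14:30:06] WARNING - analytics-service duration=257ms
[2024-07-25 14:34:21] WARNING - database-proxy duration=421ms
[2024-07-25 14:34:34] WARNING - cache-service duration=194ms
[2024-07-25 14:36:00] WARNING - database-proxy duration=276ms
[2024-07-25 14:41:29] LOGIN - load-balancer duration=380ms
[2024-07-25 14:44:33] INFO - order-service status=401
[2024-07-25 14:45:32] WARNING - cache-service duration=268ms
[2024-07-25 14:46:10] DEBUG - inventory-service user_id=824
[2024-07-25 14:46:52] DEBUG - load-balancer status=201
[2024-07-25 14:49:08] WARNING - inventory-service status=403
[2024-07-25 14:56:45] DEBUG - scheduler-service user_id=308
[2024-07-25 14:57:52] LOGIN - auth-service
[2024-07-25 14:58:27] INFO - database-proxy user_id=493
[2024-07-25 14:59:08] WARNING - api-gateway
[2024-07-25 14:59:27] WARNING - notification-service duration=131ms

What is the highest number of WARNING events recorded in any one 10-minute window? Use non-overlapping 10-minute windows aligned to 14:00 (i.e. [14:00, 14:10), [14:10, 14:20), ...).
4

To find the burst window:

1. Divide the log period into non-overlapping 10-minute windows starting at 14:00
2. Count WARNING events in each window
3. Find the window with maximum count
4. Maximum events in a window: 4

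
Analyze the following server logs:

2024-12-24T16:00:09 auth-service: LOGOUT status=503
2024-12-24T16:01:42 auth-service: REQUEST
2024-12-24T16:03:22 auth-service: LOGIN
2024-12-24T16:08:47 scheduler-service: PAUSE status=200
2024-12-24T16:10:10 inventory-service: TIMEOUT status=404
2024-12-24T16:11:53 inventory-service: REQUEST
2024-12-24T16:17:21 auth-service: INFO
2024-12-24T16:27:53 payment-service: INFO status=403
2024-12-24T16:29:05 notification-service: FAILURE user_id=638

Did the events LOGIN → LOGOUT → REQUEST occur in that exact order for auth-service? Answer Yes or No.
No

To verify sequence order:

1. Find all events in sequence LOGIN → LOGOUT → REQUEST for auth-service
2. Extract their timestamps
3. Check if timestamps are in ascending order
4. Result: No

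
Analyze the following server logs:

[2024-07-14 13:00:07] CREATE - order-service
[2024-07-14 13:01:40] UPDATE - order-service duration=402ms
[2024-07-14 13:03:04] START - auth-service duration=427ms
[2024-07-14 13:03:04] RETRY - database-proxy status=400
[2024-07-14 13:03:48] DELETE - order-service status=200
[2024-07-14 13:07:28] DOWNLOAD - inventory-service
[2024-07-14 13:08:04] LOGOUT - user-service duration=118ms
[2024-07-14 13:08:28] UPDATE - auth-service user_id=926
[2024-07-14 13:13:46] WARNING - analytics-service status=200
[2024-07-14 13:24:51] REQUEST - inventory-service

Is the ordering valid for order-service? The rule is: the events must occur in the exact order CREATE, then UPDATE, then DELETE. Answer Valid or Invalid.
Valid

To validate ordering:

1. Required order: CREATE → UPDATE → DELETE
2. Rule: the events must occur in the exact order CREATE, then UPDATE, then DELETE
3. Check actual order of events for order-service
4. Result: Valid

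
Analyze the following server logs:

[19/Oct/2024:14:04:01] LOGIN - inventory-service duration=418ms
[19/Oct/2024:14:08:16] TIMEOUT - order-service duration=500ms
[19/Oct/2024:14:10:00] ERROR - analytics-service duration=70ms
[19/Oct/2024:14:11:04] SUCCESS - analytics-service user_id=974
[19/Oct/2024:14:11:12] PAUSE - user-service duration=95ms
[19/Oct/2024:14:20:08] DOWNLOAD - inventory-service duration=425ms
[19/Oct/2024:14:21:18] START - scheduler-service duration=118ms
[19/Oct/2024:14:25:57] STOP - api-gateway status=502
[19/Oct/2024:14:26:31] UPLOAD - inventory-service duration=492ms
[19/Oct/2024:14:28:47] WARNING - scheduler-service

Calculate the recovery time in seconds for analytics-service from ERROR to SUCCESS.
64

To calculate recovery time:

1. Find ERROR event for analytics-service: 19/Oct/2024:14:10:00
2. Find next SUCCESS event for analytics-service: 19/Oct/2024:14:11:04
3. Recovery time: 19/Oct/2024:14:11:04 - 19/Oct/2024:14:10:00 = 64 seconds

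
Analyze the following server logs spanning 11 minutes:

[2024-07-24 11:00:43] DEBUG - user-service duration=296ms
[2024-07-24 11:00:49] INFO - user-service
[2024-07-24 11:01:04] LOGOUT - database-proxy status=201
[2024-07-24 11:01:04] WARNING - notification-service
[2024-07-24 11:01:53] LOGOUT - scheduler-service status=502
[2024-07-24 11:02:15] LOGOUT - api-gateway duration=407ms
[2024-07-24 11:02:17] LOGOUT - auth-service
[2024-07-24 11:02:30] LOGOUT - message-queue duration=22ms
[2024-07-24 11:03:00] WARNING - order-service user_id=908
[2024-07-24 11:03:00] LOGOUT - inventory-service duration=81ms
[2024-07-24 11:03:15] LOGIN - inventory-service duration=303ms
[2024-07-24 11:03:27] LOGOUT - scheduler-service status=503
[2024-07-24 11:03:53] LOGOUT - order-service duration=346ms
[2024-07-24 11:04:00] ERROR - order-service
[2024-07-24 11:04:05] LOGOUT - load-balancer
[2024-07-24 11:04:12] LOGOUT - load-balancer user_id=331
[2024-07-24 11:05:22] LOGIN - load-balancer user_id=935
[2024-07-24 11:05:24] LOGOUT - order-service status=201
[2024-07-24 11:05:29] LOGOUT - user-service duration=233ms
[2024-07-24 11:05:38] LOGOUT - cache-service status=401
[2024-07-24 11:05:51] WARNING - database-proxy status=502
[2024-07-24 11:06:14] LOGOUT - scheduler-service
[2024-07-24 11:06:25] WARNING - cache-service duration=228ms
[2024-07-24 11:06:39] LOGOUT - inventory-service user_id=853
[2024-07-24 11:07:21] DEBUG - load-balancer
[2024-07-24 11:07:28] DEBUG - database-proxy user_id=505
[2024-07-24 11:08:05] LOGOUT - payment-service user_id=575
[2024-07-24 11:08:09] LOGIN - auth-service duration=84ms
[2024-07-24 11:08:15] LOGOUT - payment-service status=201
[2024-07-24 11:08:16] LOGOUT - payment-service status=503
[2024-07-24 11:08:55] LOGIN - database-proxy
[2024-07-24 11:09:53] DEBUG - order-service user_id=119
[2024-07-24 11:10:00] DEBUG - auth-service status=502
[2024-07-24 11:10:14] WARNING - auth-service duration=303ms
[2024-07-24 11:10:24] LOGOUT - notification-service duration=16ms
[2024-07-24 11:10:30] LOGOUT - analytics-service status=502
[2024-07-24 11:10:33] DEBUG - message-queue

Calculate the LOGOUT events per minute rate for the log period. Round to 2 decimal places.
1.82

To calculate the rate:

1. Count total LOGOUT events: 20
2. Total time period: 11 minutes
3. Rate = 20 / 11 = 1.82 events per minute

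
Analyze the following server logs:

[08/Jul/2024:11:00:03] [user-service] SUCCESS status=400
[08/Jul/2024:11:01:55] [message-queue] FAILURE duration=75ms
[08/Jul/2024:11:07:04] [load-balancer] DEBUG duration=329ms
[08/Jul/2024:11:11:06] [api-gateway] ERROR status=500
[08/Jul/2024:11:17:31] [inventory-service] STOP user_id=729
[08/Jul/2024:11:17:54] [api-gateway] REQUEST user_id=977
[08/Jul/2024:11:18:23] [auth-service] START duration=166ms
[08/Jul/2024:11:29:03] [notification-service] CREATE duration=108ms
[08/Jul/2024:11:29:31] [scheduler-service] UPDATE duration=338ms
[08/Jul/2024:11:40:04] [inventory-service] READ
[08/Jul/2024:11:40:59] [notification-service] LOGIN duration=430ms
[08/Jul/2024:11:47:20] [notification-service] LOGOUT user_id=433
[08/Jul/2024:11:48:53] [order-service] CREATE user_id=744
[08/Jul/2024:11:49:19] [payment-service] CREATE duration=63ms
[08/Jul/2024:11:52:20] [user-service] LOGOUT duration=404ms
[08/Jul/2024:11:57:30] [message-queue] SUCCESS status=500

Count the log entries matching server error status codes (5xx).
2

To find matching entries:

1. Pattern to match: server error status codes (5xx)
2. Scan each log entry for the pattern
3. Count matches: 2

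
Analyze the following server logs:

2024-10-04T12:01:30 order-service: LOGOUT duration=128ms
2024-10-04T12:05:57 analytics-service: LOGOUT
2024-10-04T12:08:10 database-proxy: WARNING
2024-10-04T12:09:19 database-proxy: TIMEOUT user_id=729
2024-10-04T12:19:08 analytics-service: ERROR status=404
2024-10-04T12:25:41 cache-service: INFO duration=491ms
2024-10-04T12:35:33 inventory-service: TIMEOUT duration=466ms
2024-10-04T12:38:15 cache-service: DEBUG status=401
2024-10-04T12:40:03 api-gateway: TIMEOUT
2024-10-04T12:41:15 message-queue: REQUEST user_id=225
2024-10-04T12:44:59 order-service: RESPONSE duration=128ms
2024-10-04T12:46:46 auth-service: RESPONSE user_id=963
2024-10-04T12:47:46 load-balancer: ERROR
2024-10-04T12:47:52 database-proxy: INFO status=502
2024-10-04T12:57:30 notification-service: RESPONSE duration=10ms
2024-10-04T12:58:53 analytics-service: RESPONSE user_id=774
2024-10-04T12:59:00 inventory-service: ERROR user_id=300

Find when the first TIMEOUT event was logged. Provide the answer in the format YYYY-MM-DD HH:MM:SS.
2024-10-04 12:09:19

To find the first event:

1. Filter for all TIMEOUT events
2. Sort by timestamp
3. Select the first one
4. Timestamp: 2024-10-04 12:09:19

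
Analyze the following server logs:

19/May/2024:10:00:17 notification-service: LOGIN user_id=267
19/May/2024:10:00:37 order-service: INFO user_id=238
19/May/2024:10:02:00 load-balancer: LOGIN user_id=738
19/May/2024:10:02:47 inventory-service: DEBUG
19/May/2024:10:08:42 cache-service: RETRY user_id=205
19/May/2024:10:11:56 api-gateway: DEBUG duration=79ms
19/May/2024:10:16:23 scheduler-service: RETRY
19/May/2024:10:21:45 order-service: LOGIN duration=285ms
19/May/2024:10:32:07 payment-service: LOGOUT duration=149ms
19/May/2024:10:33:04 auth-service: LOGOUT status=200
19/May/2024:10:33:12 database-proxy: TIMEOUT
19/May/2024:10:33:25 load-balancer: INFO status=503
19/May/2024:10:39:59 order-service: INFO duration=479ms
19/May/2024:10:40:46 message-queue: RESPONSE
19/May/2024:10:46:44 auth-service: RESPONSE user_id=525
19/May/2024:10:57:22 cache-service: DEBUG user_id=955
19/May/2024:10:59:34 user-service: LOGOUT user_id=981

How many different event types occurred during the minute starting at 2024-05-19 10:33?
3

To count unique event types:

1. Filter events in the minute starting at 2024-05-19 10:33
2. Extract event types from matching entries
3. Count unique types: 3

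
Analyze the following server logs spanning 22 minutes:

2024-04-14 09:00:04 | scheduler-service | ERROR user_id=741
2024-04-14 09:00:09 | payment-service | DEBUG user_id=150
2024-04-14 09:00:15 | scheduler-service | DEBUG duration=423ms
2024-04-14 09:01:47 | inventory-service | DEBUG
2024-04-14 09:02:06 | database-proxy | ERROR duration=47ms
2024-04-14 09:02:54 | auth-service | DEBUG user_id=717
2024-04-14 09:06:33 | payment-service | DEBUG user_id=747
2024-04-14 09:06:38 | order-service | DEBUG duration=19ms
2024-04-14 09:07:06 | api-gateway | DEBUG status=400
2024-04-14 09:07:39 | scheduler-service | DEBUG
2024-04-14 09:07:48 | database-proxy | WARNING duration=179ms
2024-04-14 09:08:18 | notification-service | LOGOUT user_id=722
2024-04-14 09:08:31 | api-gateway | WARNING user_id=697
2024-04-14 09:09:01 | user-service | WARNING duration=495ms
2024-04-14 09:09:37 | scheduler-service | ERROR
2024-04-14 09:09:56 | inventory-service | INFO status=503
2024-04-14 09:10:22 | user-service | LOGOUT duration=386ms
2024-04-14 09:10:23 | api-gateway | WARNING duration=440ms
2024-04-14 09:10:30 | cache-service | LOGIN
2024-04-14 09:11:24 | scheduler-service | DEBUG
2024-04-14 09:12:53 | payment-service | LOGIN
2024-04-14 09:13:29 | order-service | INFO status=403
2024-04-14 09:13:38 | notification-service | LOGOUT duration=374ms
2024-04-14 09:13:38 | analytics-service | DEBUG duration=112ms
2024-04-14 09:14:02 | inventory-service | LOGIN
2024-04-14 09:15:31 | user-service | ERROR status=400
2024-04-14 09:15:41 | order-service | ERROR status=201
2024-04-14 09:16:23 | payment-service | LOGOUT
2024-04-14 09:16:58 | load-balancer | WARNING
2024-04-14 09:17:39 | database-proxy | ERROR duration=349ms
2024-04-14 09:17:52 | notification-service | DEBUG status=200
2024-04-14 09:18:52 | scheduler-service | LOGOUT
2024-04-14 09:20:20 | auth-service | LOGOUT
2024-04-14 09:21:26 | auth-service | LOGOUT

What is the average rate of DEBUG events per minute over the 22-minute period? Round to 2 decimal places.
0.5

To calculate the rate:

1. Count total DEBUG events: 11
2. Total time period: 22 minutes
3. Rate = 11 / 22 = 0.5 events per minute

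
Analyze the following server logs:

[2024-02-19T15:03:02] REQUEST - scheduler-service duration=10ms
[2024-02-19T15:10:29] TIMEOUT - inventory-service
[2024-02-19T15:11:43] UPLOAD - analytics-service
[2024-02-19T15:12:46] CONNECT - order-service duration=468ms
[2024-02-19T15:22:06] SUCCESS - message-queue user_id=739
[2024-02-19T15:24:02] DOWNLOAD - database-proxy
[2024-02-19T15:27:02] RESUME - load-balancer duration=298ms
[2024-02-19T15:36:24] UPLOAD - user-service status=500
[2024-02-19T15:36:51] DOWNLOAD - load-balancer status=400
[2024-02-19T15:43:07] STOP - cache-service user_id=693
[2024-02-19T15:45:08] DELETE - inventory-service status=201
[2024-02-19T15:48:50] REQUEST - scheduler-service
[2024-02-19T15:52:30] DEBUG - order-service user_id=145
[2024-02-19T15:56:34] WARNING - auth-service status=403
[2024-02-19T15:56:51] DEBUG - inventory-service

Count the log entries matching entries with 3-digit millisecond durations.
2

To find matching entries:

1. Pattern to match: entries with 3-digit millisecond durations
2. Scan each log entry for the pattern
3. Count matches: 2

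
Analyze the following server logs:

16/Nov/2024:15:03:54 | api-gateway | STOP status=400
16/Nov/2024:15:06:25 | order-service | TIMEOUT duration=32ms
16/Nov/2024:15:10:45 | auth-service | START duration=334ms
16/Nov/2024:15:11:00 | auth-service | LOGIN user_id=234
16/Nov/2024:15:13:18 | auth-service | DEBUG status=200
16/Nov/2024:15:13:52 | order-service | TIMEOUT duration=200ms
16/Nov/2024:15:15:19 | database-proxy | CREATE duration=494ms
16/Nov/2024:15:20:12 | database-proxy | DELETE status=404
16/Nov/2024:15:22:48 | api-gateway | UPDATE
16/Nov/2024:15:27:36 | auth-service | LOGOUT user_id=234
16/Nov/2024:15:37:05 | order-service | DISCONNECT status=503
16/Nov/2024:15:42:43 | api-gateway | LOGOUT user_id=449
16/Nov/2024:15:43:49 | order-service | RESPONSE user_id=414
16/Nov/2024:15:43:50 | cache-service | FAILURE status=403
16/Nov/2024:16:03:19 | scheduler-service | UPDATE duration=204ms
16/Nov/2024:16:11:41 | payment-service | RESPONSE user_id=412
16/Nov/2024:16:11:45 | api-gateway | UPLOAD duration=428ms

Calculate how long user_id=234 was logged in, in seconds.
996

To calculate session duration:

1. Find LOGIN event for user_id=234: 16/Nov/2024:15:11:00
2. Find LOGOUT event for user_id=234: 16/Nov/2024:15:27:36
3. Session duration: 16/Nov/2024:15:27:36 - 16/Nov/2024:15:11:00 = 996 seconds (16 minutes)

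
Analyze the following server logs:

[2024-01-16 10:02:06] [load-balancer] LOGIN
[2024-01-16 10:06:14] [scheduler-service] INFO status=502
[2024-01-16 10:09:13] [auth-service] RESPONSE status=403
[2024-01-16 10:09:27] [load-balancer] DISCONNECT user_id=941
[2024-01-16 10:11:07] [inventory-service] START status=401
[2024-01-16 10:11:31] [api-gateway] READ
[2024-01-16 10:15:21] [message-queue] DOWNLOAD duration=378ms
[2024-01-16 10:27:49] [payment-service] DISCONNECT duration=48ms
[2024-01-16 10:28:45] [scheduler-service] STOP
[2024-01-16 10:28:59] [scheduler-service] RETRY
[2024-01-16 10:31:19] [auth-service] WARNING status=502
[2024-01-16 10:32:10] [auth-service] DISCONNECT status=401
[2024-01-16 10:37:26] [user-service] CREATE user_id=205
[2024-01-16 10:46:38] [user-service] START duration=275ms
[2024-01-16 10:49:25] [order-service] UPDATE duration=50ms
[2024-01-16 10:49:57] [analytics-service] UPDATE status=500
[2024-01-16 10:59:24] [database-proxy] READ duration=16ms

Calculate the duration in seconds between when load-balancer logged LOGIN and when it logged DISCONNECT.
441

To find the time between events:

1. Locate the first LOGIN event for load-balancer: 2024-01-16 10:02:06
2. Locate the first DISCONNECT event for load-balancer: 2024-01-16 10:09:27
3. Calculate the difference: 2024-01-16 10:09:27 - 2024-01-16 10:02:06 = 441 seconds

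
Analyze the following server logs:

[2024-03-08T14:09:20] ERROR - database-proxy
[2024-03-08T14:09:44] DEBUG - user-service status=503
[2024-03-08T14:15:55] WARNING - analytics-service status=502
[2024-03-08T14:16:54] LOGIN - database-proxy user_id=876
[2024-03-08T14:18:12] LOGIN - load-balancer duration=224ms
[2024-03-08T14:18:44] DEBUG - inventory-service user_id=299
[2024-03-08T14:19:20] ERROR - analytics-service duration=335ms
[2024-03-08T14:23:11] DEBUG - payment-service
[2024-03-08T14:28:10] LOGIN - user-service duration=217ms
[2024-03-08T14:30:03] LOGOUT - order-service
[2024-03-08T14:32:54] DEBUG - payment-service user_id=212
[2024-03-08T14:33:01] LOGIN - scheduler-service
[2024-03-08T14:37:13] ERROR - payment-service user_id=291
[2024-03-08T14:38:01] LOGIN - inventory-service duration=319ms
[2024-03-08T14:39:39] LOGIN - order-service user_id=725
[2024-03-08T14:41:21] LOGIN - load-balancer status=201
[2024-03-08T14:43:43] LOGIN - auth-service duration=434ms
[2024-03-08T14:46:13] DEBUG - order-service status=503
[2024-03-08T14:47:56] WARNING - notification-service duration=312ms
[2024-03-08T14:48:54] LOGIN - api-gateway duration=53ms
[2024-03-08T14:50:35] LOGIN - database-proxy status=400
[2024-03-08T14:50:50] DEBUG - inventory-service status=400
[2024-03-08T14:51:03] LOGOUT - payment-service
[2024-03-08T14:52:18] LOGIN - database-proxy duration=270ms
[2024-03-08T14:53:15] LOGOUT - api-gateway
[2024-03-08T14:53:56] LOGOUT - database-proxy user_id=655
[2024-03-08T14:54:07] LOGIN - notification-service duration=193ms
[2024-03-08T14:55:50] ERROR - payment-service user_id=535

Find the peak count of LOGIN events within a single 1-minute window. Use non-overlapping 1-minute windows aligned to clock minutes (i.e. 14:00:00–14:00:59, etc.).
1

To find the burst window:

1. Divide the log period into non-overlapping 1-minute windows starting at 14:00
2. Count LOGIN events in each window
3. Find the window with maximum count
4. Maximum events in a window: 1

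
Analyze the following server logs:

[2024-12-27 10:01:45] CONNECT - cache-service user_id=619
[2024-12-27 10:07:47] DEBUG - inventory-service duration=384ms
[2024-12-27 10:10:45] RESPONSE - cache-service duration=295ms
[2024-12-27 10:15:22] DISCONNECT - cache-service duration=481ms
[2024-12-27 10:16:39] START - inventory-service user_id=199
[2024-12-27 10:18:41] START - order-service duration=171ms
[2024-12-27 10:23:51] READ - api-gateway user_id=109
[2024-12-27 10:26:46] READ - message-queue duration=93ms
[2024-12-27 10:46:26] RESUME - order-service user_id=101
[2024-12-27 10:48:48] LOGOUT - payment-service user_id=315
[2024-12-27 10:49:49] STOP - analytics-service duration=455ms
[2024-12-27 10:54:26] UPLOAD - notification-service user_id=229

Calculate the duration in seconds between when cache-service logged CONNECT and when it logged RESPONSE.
540

To find the time between events:

1. Locate the first CONNECT event for cache-service: 2024-12-27 10:01:45
2. Locate the first RESPONSE event for cache-service: 2024-12-27 10:10:45
3. Calculate the difference: 2024-12-27 10:10:45 - 2024-12-27 10:01:45 = 540 seconds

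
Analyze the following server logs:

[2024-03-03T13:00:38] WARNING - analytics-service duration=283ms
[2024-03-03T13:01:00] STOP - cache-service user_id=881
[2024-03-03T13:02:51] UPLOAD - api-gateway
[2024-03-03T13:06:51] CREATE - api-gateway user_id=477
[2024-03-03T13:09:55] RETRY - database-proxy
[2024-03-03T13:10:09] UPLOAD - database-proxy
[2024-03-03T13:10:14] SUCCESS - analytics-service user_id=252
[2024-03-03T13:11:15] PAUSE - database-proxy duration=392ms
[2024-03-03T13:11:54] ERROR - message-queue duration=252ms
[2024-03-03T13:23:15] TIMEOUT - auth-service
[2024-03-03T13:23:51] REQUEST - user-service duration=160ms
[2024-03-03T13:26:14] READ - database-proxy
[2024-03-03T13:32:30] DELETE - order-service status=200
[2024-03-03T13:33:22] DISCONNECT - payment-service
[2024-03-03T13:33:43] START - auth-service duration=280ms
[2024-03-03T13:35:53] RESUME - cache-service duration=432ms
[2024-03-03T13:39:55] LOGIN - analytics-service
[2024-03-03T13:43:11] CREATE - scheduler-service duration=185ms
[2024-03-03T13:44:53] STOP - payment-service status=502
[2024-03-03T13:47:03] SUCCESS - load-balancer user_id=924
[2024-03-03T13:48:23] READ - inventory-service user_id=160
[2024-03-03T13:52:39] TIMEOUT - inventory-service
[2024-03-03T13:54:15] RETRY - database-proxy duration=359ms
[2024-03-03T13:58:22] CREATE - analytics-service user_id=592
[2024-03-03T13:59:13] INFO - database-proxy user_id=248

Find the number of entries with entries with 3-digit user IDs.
7

To find matching entries:

1. Pattern to match: entries with 3-digit user IDs
2. Scan each log entry for the pattern
3. Count matches: 7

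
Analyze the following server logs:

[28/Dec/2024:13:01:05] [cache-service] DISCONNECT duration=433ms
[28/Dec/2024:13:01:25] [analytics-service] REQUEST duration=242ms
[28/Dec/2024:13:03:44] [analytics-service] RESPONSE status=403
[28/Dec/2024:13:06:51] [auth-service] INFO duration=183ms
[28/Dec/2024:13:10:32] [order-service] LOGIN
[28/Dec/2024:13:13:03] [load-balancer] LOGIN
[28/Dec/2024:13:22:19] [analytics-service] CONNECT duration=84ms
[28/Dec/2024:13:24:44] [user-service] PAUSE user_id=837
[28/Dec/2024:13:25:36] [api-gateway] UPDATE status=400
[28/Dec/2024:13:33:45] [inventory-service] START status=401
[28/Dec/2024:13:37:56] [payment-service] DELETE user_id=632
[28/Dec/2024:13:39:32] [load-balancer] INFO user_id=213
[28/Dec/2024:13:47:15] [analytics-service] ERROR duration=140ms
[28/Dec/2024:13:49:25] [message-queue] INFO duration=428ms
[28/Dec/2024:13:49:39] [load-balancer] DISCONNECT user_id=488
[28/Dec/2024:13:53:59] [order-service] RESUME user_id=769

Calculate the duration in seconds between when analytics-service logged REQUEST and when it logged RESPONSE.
139

To find the time between events:

1. Locate the first REQUEST event for analytics-service: 28/Dec/2024:13:01:25
2. Locate the first RESPONSE event for analytics-service: 28/Dec/2024:13:03:44
3. Calculate the difference: 28/Dec/2024:13:03:44 - 28/Dec/2024:13:01:25 = 139 seconds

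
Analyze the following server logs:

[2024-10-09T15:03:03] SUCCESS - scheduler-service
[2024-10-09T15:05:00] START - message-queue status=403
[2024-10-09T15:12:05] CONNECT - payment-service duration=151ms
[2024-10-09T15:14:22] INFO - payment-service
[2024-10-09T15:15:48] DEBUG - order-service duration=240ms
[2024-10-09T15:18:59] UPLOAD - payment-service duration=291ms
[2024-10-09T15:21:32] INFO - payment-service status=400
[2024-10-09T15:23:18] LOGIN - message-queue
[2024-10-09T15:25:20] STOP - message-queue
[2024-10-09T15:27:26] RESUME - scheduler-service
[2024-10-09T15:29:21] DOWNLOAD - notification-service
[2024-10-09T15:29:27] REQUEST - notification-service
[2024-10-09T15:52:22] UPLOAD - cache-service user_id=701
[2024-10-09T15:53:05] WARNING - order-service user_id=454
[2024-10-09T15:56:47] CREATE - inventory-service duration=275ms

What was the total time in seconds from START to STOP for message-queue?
1220

To calculate state duration:

1. Find START event for message-queue: 2024-10-09T15:05:00
2. Find STOP event for message-queue: 2024-10-09T15:25:20
3. Calculate duration: 2024-10-09T15:25:20 - 2024-10-09T15:05:00 = 1220 seconds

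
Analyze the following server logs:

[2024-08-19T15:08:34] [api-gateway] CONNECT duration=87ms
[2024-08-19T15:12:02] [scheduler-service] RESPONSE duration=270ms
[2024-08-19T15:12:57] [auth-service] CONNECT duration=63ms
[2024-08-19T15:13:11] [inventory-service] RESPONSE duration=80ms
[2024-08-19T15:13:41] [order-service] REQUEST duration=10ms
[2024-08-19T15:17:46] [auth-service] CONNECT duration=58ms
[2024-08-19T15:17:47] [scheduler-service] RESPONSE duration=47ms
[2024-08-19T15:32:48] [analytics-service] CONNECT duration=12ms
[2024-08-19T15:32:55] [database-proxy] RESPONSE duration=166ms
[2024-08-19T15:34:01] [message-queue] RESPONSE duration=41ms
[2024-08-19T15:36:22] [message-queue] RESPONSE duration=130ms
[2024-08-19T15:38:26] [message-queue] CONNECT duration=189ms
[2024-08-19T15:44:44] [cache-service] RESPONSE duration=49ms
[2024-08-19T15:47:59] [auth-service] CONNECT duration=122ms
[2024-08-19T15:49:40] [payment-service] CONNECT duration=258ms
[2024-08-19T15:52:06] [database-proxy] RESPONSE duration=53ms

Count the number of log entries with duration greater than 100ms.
6

To count timeouts:

1. Threshold: 100ms
2. Extract duration from each log entry
3. Count entries where duration > 100
4. Timeout count: 6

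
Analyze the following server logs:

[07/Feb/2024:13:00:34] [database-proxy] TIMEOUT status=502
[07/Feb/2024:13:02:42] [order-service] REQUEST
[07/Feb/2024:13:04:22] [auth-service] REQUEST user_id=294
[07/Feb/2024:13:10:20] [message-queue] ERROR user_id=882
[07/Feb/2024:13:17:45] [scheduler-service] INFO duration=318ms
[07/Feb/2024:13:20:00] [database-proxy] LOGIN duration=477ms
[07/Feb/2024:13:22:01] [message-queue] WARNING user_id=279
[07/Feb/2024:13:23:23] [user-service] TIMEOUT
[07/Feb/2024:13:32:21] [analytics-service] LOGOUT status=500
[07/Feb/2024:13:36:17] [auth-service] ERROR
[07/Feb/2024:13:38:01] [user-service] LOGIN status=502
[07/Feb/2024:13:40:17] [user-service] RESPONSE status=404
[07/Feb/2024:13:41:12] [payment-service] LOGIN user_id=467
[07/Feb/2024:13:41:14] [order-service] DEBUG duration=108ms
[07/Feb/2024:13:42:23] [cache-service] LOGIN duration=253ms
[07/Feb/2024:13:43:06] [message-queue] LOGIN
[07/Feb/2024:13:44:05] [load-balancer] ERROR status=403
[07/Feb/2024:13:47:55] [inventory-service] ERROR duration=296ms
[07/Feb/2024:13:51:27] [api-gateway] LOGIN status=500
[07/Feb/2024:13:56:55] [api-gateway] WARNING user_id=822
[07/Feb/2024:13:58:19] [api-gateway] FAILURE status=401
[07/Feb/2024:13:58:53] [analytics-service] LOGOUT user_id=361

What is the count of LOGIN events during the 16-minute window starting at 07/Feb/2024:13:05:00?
1

To count events in the time window:

1. Window boundaries: 07/Feb/2024:13:05:00 to 07/Feb/2024:13:21:00
2. Filter for LOGIN events within this window
3. Count matching events: 1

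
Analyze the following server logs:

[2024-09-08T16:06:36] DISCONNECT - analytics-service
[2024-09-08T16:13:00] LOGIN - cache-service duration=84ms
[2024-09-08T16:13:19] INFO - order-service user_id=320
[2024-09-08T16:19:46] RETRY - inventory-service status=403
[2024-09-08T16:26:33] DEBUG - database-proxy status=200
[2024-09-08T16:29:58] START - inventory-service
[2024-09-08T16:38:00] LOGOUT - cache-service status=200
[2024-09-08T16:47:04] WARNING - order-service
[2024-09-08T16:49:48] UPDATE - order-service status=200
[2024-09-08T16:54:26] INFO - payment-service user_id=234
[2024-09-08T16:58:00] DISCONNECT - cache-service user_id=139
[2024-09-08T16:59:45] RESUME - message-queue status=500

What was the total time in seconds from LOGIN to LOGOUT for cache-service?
1500

To calculate state duration:

1. Find LOGIN event for cache-service: 2024-09-08T16:13:00
2. Find LOGOUT event for cache-service: 2024-09-08T16:38:00
3. Calculate duration: 2024-09-08T16:38:00 - 2024-09-08T16:13:00 = 1500 seconds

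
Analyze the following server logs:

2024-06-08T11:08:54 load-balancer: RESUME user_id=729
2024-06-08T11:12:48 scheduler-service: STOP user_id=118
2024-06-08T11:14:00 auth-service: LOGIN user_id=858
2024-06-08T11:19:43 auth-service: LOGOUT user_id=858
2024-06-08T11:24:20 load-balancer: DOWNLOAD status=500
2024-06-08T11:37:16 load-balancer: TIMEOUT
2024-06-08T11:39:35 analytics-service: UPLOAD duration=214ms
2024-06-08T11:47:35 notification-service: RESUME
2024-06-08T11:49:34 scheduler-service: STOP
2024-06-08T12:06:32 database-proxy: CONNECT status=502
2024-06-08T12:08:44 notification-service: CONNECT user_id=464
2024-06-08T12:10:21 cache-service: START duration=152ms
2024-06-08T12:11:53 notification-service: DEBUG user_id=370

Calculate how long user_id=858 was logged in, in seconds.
343

To calculate session duration:

1. Find LOGIN event for user_id=858: 2024-06-08T11:14:00
2. Find LOGOUT event for user_id=858: 2024-06-08T11:19:43
3. Session duration: 2024-06-08T11:19:43 - 2024-06-08T11:14:00 = 343 seconds (5 minutes)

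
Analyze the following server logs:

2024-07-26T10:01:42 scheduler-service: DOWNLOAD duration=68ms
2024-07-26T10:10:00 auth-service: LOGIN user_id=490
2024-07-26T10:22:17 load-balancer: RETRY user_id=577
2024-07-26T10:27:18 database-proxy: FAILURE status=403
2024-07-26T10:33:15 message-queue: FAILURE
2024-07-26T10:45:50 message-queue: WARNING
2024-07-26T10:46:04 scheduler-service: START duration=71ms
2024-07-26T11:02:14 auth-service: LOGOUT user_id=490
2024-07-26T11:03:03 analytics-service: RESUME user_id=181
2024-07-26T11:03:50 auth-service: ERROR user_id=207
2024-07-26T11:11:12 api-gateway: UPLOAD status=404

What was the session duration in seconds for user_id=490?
3134

To calculate session duration:

1. Find LOGIN event for user_id=490: 2024-07-26T10:10:00
2. Find LOGOUT event for user_id=490: 2024-07-26T11:02:14
3. Session duration: 2024-07-26T11:02:14 - 2024-07-26T10:10:00 = 3134 seconds (52 minutes)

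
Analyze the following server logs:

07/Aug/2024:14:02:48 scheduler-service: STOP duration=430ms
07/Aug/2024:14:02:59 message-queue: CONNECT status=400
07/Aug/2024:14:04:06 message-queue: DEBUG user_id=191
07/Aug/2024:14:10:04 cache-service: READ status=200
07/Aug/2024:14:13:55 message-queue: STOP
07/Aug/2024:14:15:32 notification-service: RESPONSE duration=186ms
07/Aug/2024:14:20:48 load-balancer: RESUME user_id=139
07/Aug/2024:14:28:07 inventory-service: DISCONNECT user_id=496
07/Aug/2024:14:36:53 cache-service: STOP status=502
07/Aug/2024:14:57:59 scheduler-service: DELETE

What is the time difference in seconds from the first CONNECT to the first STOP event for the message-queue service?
656

To find the time between events:

1. Locate the first CONNECT event for message-queue: 07/Aug/2024:14:02:59
2. Locate the first STOP event for message-queue: 07/Aug/2024:14:13:55
3. Calculate the difference: 07/Aug/2024:14:13:55 - 07/Aug/2024:14:02:59 = 656 seconds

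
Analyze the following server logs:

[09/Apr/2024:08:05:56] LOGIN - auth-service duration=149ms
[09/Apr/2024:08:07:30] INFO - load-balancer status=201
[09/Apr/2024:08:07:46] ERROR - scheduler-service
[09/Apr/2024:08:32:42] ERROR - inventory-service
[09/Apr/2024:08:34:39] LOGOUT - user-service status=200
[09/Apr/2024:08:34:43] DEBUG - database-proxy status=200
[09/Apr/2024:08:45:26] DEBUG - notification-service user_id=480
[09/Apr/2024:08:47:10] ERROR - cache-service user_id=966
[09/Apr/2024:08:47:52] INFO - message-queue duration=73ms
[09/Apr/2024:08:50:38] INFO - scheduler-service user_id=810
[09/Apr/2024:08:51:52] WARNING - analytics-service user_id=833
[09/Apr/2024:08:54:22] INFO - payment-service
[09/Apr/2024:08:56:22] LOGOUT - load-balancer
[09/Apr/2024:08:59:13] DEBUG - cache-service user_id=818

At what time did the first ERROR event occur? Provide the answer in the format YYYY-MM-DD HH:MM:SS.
2024-04-09 08:07:46

To find the first event:

1. Filter for all ERROR events
2. Sort by timestamp
3. Select the first one
4. Timestamp: 2024-04-09 08:07:46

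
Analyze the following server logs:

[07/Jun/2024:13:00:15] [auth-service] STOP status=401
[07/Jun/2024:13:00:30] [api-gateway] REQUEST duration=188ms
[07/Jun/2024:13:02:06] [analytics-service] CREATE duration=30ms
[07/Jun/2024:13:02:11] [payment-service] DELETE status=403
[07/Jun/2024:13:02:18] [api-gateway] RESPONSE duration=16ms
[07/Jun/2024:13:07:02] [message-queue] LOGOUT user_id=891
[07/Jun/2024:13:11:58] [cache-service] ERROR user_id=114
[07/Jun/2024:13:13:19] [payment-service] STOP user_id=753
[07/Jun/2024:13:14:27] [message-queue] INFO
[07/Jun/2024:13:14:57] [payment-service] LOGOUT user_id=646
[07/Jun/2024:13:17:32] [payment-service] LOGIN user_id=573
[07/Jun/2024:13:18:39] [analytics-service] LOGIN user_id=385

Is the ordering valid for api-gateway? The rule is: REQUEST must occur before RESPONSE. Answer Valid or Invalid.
Valid

To validate ordering:

1. Required order: REQUEST → RESPONSE
2. Rule: REQUEST must occur before RESPONSE
3. Check actual order of events for api-gateway
4. Result: Valid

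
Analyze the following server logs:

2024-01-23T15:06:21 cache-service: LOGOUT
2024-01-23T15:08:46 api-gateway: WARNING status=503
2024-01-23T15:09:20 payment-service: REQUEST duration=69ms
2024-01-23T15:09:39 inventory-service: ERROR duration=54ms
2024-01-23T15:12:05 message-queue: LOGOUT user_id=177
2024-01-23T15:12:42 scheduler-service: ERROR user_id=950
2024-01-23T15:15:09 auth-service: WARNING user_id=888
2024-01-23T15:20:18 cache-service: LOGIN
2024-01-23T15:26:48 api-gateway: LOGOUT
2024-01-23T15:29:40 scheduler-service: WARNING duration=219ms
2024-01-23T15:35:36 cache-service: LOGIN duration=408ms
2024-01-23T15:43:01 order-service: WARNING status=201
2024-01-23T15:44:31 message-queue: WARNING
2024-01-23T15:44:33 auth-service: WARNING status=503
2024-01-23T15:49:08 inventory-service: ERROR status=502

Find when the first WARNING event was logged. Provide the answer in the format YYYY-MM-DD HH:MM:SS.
2024-01-23 15:08:46

To find the first event:

1. Filter for all WARNING events
2. Sort by timestamp
3. Select the first one
4. Timestamp: 2024-01-23 15:08:46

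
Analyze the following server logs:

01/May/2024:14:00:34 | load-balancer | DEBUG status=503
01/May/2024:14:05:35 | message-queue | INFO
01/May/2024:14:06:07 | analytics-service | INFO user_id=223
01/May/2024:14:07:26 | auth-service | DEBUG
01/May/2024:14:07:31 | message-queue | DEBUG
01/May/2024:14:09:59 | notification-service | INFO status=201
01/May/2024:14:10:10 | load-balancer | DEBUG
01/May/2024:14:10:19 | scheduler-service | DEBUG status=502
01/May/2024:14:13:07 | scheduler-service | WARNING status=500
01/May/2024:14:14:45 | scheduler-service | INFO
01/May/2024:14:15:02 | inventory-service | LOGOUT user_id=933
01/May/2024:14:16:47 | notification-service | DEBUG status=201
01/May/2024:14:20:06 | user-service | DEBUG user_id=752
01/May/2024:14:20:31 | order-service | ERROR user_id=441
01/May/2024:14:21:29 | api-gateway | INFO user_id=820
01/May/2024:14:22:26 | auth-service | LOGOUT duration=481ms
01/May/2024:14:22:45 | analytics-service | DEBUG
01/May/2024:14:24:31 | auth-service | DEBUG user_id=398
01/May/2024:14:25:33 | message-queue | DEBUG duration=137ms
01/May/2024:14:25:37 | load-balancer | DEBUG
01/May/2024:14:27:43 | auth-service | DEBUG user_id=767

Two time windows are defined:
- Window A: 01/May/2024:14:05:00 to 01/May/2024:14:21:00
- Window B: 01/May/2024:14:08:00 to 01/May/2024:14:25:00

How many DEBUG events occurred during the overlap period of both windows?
4

To find overlap events:

1. Window A: 01/May/2024:14:05:00 to 01/May/2024:14:21:00
2. Window B: 01/May/2024:14:08:00 to 01/May/2024:14:25:00
3. Overlap period: 01/May/2024:14:08:00 to 01/May/2024:14:21:00
4. Count DEBUG events in overlap: 4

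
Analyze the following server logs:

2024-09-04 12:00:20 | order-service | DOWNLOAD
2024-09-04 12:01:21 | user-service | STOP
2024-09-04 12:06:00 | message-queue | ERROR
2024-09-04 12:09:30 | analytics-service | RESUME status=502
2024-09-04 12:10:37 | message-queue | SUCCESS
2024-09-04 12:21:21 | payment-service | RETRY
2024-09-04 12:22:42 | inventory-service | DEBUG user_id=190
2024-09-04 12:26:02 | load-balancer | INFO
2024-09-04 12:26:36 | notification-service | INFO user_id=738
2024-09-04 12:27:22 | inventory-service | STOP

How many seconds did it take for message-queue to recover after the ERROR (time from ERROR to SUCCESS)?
277

To calculate recovery time:

1. Find ERROR event for message-queue: 2024-09-04 12:06:00
2. Find next SUCCESS event for message-queue: 2024-09-04 12:10:37
3. Recovery time: 2024-09-04 12:10:37 - 2024-09-04 12:06:00 = 277 seconds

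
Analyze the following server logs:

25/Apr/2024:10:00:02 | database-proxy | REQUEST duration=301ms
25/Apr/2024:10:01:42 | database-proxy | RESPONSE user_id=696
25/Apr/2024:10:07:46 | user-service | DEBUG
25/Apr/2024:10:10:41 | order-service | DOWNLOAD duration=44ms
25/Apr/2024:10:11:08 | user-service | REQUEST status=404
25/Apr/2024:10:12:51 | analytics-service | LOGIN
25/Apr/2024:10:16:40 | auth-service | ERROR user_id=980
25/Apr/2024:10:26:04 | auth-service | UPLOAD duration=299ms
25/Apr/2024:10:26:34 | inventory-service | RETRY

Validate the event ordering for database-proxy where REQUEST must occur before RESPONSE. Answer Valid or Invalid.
Valid

To validate ordering:

1. Required order: REQUEST → RESPONSE
2. Rule: REQUEST must occur before RESPONSE
3. Check actual order of events for database-proxy
4. Result: Valid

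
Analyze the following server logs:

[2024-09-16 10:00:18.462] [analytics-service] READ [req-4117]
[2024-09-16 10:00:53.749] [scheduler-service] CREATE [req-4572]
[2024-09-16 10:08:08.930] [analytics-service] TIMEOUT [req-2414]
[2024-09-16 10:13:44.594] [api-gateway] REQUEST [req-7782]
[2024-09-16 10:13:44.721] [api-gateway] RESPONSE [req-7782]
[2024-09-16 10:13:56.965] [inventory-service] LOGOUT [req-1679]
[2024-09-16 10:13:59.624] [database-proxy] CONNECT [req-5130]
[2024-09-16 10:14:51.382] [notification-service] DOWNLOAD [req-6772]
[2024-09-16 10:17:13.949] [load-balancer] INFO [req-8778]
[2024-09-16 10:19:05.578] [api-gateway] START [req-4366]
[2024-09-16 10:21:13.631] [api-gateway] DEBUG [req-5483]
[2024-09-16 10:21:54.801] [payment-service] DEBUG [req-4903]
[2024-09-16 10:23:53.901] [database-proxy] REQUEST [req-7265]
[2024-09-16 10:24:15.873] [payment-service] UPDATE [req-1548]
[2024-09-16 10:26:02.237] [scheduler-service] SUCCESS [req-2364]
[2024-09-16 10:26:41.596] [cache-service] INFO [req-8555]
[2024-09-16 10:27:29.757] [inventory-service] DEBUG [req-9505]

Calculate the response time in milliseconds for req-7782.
127

To calculate latency:

1. Find REQUEST with id req-7782: 2024-09-16 10:13:44.594
2. Find RESPONSE with id req-7782: 2024-09-16 10:13:44.721
3. Latency: 2024-09-16 10:13:44.721 - 2024-09-16 10:13:44.594 = 127ms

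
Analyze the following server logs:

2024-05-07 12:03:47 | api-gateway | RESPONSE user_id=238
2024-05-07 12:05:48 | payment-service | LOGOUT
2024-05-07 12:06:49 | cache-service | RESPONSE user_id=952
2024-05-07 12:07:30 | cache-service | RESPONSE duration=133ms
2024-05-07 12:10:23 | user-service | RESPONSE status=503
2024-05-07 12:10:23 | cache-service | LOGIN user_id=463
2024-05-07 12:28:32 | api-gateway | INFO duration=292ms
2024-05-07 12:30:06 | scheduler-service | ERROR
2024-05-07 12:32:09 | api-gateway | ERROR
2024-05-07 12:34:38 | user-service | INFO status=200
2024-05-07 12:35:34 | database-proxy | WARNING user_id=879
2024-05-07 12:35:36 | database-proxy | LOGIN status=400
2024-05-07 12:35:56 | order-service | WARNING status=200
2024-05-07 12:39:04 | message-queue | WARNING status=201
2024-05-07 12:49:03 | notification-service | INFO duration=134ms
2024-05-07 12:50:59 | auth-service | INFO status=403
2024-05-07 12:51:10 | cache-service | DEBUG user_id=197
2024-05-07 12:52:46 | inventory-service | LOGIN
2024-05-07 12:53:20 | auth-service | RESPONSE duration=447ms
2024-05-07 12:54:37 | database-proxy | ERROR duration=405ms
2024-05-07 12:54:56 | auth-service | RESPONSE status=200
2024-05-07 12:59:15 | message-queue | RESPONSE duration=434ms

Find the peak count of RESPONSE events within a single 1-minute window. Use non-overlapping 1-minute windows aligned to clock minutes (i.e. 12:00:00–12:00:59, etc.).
1

To find the burst window:

1. Divide the log period into non-overlapping 1-minute windows starting at 12:00
2. Count RESPONSE events in each window
3. Find the window with maximum count
4. Maximum events in a window: 1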